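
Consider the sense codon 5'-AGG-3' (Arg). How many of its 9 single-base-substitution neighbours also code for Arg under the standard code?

2

Position 1: CGG → 1 synonymous.
Position 2: none → 0 synonymous.
Position 3: AGA → 1 synonymous.
Total: 1 + 0 + 1 = 2.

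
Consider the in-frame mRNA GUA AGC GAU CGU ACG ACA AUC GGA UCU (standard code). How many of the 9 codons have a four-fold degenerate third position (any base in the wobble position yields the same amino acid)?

Codon 1 GUA (Val): third position 4-fold.
Codon 2 AGC (Ser): third position 2-fold.
Codon 3 GAU (Asp): third position 2-fold.
Codon 4 CGU (Arg): third position 4-fold.
Codon 5 ACG (Thr): third position 4-fold.
Codon 6 ACA (Thr): third position 4-fold.
Codon 7 AUC (Ile): third position 3-fold.
Codon 8 GGA (Gly): third position 4-fold.
Codon 9 UCU (Ser): third position 4-fold.
Four-fold degenerate third positions: 6.

6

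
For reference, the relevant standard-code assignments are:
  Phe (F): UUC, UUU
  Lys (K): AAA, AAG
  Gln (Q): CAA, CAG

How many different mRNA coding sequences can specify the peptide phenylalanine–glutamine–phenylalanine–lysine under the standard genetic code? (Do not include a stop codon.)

Phe: 2 codons.
Gln: 2 codons.
Phe: 2 codons.
Lys: 2 codons.
2 × 2 × 2 × 2 = 16.

16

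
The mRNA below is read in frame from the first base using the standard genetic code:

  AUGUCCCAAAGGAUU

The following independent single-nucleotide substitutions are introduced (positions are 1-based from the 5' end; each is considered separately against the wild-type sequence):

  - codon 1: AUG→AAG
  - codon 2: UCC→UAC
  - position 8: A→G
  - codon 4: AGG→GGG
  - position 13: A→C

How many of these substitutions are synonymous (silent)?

Codon 1: AUG (Met) → AAG (Lys) — missense.
Codon 2: UCC (Ser) → UAC (Tyr) — missense.
Codon 3: CAA (Gln) → CGA (Arg) — missense.
Codon 4: AGG (Arg) → GGG (Gly) — missense.
Codon 5: AUU (Ile) → CUU (Leu) — missense.
Synonymous: 0 of 5.

0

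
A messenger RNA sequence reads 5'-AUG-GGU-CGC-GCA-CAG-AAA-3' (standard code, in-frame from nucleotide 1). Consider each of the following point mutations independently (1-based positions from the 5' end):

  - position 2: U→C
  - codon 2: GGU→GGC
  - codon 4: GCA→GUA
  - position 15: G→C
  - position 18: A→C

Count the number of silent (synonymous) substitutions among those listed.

1

Codon 1: AUG (Met) → ACG (Thr) — missense.
Codon 2: GGU (Gly) → GGC (Gly) — synonymous.
Codon 4: GCA (Ala) → GUA (Val) — missense.
Codon 5: CAG (Gln) → CAC (His) — missense.
Codon 6: AAA (Lys) → AAC (Asn) — missense.
Synonymous: 1 of 5.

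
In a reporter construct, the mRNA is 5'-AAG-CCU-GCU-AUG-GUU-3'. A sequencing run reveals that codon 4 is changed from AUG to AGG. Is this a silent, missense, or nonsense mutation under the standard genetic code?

Position 11 falls in codon 4: AUG → Met.
After the substitution the codon is AGG → Arg.
Met ≠ Arg, so this is a missense mutation.

missense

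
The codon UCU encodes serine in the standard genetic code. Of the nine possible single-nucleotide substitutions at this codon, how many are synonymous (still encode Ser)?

Position 1: none → 0 synonymous.
Position 2: none → 0 synonymous.
Position 3: UCC, UCA, UCG → 3 synonymous.
Total: 0 + 0 + 3 = 3.

3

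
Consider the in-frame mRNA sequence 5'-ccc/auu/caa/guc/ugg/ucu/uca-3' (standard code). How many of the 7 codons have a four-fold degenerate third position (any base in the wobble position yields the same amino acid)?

Codon 1 CCC (Pro): third position 4-fold.
Codon 2 AUU (Ile): third position 3-fold.
Codon 3 CAA (Gln): third position 2-fold.
Codon 4 GUC (Val): third position 4-fold.
Codon 5 UGG (Trp): third position 1-fold.
Codon 6 UCU (Ser): third position 4-fold.
Codon 7 UCA (Ser): third position 4-fold.
Four-fold degenerate third positions: 4.

4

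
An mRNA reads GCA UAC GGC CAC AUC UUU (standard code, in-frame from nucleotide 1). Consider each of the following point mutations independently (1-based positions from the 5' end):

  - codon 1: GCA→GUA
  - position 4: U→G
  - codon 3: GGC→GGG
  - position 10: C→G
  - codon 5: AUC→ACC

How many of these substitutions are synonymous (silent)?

Codon 1: GCA (Ala) → GUA (Val) — missense.
Codon 2: UAC (Tyr) → GAC (Asp) — missense.
Codon 3: GGC (Gly) → GGG (Gly) — synonymous.
Codon 4: CAC (His) → GAC (Asp) — missense.
Codon 5: AUC (Ile) → ACC (Thr) — missense.
Synonymous: 1 of 5.

1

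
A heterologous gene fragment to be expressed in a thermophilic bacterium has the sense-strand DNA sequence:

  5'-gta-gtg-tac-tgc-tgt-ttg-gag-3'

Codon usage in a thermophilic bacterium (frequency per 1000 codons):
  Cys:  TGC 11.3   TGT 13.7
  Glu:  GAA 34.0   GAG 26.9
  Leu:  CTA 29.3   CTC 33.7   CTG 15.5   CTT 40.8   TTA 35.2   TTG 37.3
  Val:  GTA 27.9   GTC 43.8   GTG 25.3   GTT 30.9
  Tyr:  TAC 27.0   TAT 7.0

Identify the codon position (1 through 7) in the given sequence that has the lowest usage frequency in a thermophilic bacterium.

Codon 1 GTA (Val): 27.9 per 1000.
Codon 2 GTG (Val): 25.3 per 1000.
Codon 3 TAC (Tyr): 27.0 per 1000.
Codon 4 TGC (Cys): 11.3 per 1000.
Codon 5 TGT (Cys): 13.7 per 1000.
Codon 6 TTG (Leu): 37.3 per 1000.
Codon 7 GAG (Glu): 26.9 per 1000.
Lowest frequency is 11.3 at codon 4.

4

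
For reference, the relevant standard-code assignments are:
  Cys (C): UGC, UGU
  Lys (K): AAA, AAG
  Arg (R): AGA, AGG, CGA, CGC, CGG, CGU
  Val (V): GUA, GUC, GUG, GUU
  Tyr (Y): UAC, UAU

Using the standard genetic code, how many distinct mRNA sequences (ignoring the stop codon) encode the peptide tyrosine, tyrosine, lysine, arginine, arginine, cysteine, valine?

Tyr: 2 codons.
Tyr: 2 codons.
Lys: 2 codons.
Arg: 6 codons.
Arg: 6 codons.
Cys: 2 codons.
Val: 4 codons.
2 × 2 × 2 × 6 × 6 × 2 × 4 = 2304.

2304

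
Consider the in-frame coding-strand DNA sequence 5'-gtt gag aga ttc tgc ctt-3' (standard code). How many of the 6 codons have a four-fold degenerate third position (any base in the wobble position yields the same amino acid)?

Codon 1 GTT (Val): third position 4-fold.
Codon 2 GAG (Glu): third position 2-fold.
Codon 3 AGA (Arg): third position 2-fold.
Codon 4 TTC (Phe): third position 2-fold.
Codon 5 TGC (Cys): third position 2-fold.
Codon 6 CTT (Leu): third position 4-fold.
Four-fold degenerate third positions: 2.

2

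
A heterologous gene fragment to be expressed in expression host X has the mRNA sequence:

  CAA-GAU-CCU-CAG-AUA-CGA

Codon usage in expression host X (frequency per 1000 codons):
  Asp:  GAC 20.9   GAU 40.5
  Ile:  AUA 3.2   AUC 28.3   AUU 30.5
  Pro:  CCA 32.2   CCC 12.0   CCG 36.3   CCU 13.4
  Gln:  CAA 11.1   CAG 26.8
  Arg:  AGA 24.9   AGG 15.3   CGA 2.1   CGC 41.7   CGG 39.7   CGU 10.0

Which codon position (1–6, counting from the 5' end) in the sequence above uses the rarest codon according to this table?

Codon 1 CAA (Gln): 11.1 per 1000.
Codon 2 GAU (Asp): 40.5 per 1000.
Codon 3 CCU (Pro): 13.4 per 1000.
Codon 4 CAG (Gln): 26.8 per 1000.
Codon 5 AUA (Ile): 3.2 per 1000.
Codon 6 CGA (Arg): 2.1 per 1000.
Lowest frequency is 2.1 at codon 6.

6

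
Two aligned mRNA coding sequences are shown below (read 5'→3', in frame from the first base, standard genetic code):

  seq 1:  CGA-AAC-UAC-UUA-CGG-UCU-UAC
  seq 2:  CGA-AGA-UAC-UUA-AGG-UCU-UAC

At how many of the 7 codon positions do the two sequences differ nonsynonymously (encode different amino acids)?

1

Codon 1: CGA Arg / CGA Arg — identical.
Codon 2: AAC Asn / AGA Arg — nonsynonymous.
Codon 3: UAC Tyr / UAC Tyr — identical.
Codon 4: UUA Leu / UUA Leu — identical.
Codon 5: CGG Arg / AGG Arg — synonymous.
Codon 6: UCU Ser / UCU Ser — identical.
Codon 7: UAC Tyr / UAC Tyr — identical.
Nonsynonymous differences: 1.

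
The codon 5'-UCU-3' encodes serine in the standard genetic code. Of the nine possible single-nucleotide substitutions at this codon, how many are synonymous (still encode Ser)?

Position 1: none → 0 synonymous.
Position 2: none → 0 synonymous.
Position 3: UCC, UCA, UCG → 3 synonymous.
Total: 0 + 0 + 3 = 3.

3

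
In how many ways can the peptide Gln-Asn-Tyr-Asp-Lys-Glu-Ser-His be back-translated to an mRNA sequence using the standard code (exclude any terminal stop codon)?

768

Gln: 2 codons.
Asn: 2 codons.
Tyr: 2 codons.
Asp: 2 codons.
Lys: 2 codons.
Glu: 2 codons.
Ser: 6 codons.
His: 2 codons.
2 × 2 × 2 × 2 × 2 × 2 × 6 × 2 = 768.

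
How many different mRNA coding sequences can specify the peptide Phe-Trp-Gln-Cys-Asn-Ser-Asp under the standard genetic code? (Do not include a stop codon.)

192

Phe: 2 codons.
Trp: 1 codon.
Gln: 2 codons.
Cys: 2 codons.
Asn: 2 codons.
Ser: 6 codons.
Asp: 2 codons.
2 × 1 × 2 × 2 × 2 × 6 × 2 = 192.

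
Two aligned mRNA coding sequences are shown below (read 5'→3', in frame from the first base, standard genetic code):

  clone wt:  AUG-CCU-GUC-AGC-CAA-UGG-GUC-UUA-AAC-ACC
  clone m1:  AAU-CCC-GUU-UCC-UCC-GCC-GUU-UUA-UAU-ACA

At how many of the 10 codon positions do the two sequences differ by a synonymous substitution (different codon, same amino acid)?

5

Codon 1: AUG Met / AAU Asn — nonsynonymous.
Codon 2: CCU Pro / CCC Pro — synonymous.
Codon 3: GUC Val / GUU Val — synonymous.
Codon 4: AGC Ser / UCC Ser — synonymous.
Codon 5: CAA Gln / UCC Ser — nonsynonymous.
Codon 6: UGG Trp / GCC Ala — nonsynonymous.
Codon 7: GUC Val / GUU Val — synonymous.
Codon 8: UUA Leu / UUA Leu — identical.
Codon 9: AAC Asn / UAU Tyr — nonsynonymous.
Codon 10: ACC Thr / ACA Thr — synonymous.
Synonymous differences: 5.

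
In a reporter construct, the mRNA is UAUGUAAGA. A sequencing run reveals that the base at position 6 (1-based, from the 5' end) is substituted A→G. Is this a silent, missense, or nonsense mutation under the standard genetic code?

silent

Position 6 falls in codon 2: GUA → Val.
After the substitution the codon is GUG → Val.
Both encode Val, so the change is synonymous.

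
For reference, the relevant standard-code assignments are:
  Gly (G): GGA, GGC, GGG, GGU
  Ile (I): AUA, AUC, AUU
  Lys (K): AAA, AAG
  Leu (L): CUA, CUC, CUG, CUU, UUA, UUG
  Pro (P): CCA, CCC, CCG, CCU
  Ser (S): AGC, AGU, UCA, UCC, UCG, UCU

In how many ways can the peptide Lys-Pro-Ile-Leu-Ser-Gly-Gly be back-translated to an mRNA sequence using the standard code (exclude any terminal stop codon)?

13824

Lys: 2 codons.
Pro: 4 codons.
Ile: 3 codons.
Leu: 6 codons.
Ser: 6 codons.
Gly: 4 codons.
Gly: 4 codons.
2 × 4 × 3 × 6 × 6 × 4 × 4 = 13824.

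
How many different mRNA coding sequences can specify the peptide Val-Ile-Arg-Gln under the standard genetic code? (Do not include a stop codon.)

Val: 4 codons.
Ile: 3 codons.
Arg: 6 codons.
Gln: 2 codons.
4 × 3 × 6 × 2 = 144.

144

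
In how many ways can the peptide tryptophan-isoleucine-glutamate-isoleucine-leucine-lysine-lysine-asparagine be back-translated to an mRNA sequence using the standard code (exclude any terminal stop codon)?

Trp: 1 codon.
Ile: 3 codons.
Glu: 2 codons.
Ile: 3 codons.
Leu: 6 codons.
Lys: 2 codons.
Lys: 2 codons.
Asn: 2 codons.
1 × 3 × 2 × 3 × 6 × 2 × 2 × 2 = 864.

864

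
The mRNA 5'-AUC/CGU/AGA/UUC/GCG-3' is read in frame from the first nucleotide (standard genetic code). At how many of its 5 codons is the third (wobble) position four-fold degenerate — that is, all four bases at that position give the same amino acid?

Codon 1 AUC (Ile): third position 3-fold.
Codon 2 CGU (Arg): third position 4-fold.
Codon 3 AGA (Arg): third position 2-fold.
Codon 4 UUC (Phe): third position 2-fold.
Codon 5 GCG (Ala): third position 4-fold.
Four-fold degenerate third positions: 2.

2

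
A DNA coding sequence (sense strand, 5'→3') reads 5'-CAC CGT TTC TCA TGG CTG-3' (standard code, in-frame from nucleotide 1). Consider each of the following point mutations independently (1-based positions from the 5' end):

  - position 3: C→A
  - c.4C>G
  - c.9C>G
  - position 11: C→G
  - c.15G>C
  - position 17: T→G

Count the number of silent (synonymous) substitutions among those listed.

Codon 1: CAC (His) → CAA (Gln) — missense.
Codon 2: CGT (Arg) → GGT (Gly) — missense.
Codon 3: TTC (Phe) → TTG (Leu) — missense.
Codon 4: TCA (Ser) → TGA (Stop) — nonsense.
Codon 5: TGG (Trp) → TGC (Cys) — missense.
Codon 6: CTG (Leu) → CGG (Arg) — missense.
Synonymous: 0 of 6.

0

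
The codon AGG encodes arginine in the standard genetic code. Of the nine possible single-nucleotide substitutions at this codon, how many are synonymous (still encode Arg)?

2

Position 1: CGG → 1 synonymous.
Position 2: none → 0 synonymous.
Position 3: AGA → 1 synonymous.
Total: 1 + 0 + 1 = 2.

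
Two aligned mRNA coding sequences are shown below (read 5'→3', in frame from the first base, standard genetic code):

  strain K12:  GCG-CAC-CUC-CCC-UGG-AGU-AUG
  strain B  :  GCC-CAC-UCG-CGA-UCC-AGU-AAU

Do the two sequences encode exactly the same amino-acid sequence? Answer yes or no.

Codon 1: GCG Ala / GCC Ala — synonymous.
Codon 2: CAC His / CAC His — identical.
Codon 3: CUC Leu / UCG Ser — nonsynonymous.
Codon 4: CCC Pro / CGA Arg — nonsynonymous.
Codon 5: UGG Trp / UCC Ser — nonsynonymous.
Codon 6: AGU Ser / AGU Ser — identical.
Codon 7: AUG Met / AAU Asn — nonsynonymous.
Nonsynonymous differences: 4 → different protein.

no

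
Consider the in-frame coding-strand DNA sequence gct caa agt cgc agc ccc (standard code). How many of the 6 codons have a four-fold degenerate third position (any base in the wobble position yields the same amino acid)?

3

Codon 1 GCT (Ala): third position 4-fold.
Codon 2 CAA (Gln): third position 2-fold.
Codon 3 AGT (Ser): third position 2-fold.
Codon 4 CGC (Arg): third position 4-fold.
Codon 5 AGC (Ser): third position 2-fold.
Codon 6 CCC (Pro): third position 4-fold.
Four-fold degenerate third positions: 3.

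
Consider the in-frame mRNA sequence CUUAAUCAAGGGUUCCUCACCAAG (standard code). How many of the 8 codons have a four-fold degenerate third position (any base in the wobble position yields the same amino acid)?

Codon 1 CUU (Leu): third position 4-fold.
Codon 2 AAU (Asn): third position 2-fold.
Codon 3 CAA (Gln): third position 2-fold.
Codon 4 GGG (Gly): third position 4-fold.
Codon 5 UUC (Phe): third position 2-fold.
Codon 6 CUC (Leu): third position 4-fold.
Codon 7 ACC (Thr): third position 4-fold.
Codon 8 AAG (Lys): third position 2-fold.
Four-fold degenerate third positions: 4.

4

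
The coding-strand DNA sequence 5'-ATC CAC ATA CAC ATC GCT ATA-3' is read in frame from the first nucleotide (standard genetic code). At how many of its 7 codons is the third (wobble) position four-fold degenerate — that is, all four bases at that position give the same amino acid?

Codon 1 ATC (Ile): third position 3-fold.
Codon 2 CAC (His): third position 2-fold.
Codon 3 ATA (Ile): third position 3-fold.
Codon 4 CAC (His): third position 2-fold.
Codon 5 ATC (Ile): third position 3-fold.
Codon 6 GCT (Ala): third position 4-fold.
Codon 7 ATA (Ile): third position 3-fold.
Four-fold degenerate third positions: 1.

1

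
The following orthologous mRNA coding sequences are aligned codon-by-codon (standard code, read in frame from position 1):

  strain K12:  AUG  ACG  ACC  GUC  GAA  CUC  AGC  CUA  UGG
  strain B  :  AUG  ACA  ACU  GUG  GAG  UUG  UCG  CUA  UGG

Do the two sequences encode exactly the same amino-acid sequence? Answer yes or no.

yes

Codon 1: AUG Met / AUG Met — identical.
Codon 2: ACG Thr / ACA Thr — synonymous.
Codon 3: ACC Thr / ACU Thr — synonymous.
Codon 4: GUC Val / GUG Val — synonymous.
Codon 5: GAA Glu / GAG Glu — synonymous.
Codon 6: CUC Leu / UUG Leu — synonymous.
Codon 7: AGC Ser / UCG Ser — synonymous.
Codon 8: CUA Leu / CUA Leu — identical.
Codon 9: UGG Trp / UGG Trp — identical.
Nonsynonymous differences: 0 → same protein.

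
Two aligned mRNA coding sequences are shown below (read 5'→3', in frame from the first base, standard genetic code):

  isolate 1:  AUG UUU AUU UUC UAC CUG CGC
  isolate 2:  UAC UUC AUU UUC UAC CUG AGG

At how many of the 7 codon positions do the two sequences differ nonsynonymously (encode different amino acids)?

Codon 1: AUG Met / UAC Tyr — nonsynonymous.
Codon 2: UUU Phe / UUC Phe — synonymous.
Codon 3: AUU Ile / AUU Ile — identical.
Codon 4: UUC Phe / UUC Phe — identical.
Codon 5: UAC Tyr / UAC Tyr — identical.
Codon 6: CUG Leu / CUG Leu — identical.
Codon 7: CGC Arg / AGG Arg — synonymous.
Nonsynonymous differences: 1.

1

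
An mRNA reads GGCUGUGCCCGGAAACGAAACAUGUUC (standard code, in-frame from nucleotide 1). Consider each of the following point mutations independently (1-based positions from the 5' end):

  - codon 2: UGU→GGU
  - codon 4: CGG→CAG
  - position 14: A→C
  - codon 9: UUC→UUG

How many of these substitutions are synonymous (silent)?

0

Codon 2: UGU (Cys) → GGU (Gly) — missense.
Codon 4: CGG (Arg) → CAG (Gln) — missense.
Codon 5: AAA (Lys) → ACA (Thr) — missense.
Codon 9: UUC (Phe) → UUG (Leu) — missense.
Synonymous: 0 of 4.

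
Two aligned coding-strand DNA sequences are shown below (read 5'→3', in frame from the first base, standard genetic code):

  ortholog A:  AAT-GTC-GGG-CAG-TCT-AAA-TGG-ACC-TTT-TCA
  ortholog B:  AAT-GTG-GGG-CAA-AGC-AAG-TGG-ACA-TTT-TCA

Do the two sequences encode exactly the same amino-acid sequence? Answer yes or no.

Codon 1: AAT Asn / AAT Asn — identical.
Codon 2: GTC Val / GTG Val — synonymous.
Codon 3: GGG Gly / GGG Gly — identical.
Codon 4: CAG Gln / CAA Gln — synonymous.
Codon 5: TCT Ser / AGC Ser — synonymous.
Codon 6: AAA Lys / AAG Lys — synonymous.
Codon 7: TGG Trp / TGG Trp — identical.
Codon 8: ACC Thr / ACA Thr — synonymous.
Codon 9: TTT Phe / TTT Phe — identical.
Codon 10: TCA Ser / TCA Ser — identical.
Nonsynonymous differences: 0 → same protein.

yes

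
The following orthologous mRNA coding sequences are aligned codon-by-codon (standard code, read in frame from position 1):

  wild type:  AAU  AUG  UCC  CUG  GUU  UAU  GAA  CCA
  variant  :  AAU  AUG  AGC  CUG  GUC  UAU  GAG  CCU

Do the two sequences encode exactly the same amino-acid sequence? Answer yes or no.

Codon 1: AAU Asn / AAU Asn — identical.
Codon 2: AUG Met / AUG Met — identical.
Codon 3: UCC Ser / AGC Ser — synonymous.
Codon 4: CUG Leu / CUG Leu — identical.
Codon 5: GUU Val / GUC Val — synonymous.
Codon 6: UAU Tyr / UAU Tyr — identical.
Codon 7: GAA Glu / GAG Glu — synonymous.
Codon 8: CCA Pro / CCU Pro — synonymous.
Nonsynonymous differences: 0 → same protein.

yes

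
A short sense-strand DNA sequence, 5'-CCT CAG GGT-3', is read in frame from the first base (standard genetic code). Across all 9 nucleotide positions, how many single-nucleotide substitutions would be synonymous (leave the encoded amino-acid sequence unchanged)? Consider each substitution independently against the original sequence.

Codon 1 (CCT, Pro): 3 synonymous substitutions.
Codon 2 (CAG, Gln): 1 synonymous substitution.
Codon 3 (GGT, Gly): 3 synonymous substitutions.
Total: 3 + 1 + 3 = 7.

7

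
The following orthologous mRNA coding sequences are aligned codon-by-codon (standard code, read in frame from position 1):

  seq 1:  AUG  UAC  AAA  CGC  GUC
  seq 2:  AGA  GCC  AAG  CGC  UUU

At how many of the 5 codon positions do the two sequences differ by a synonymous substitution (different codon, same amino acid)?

1

Codon 1: AUG Met / AGA Arg — nonsynonymous.
Codon 2: UAC Tyr / GCC Ala — nonsynonymous.
Codon 3: AAA Lys / AAG Lys — synonymous.
Codon 4: CGC Arg / CGC Arg — identical.
Codon 5: GUC Val / UUU Phe — nonsynonymous.
Synonymous differences: 1.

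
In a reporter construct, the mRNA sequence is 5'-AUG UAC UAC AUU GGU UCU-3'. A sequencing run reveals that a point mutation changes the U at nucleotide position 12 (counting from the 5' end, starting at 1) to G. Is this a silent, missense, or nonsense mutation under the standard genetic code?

Position 12 falls in codon 4: AUU → Ile.
After the substitution the codon is AUG → Met.
Ile ≠ Met, so this is a missense mutation.

missense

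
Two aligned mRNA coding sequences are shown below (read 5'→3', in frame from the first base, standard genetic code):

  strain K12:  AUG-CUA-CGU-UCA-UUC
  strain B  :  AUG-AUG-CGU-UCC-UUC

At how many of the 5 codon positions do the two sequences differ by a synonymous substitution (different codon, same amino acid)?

1

Codon 1: AUG Met / AUG Met — identical.
Codon 2: CUA Leu / AUG Met — nonsynonymous.
Codon 3: CGU Arg / CGU Arg — identical.
Codon 4: UCA Ser / UCC Ser — synonymous.
Codon 5: UUC Phe / UUC Phe — identical.
Synonymous differences: 1.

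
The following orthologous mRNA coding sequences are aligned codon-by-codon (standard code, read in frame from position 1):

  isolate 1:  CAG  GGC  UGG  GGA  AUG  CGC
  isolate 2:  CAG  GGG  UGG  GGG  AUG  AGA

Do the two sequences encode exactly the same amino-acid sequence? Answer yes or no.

yes

Codon 1: CAG Gln / CAG Gln — identical.
Codon 2: GGC Gly / GGG Gly — synonymous.
Codon 3: UGG Trp / UGG Trp — identical.
Codon 4: GGA Gly / GGG Gly — synonymous.
Codon 5: AUG Met / AUG Met — identical.
Codon 6: CGC Arg / AGA Arg — synonymous.
Nonsynonymous differences: 0 → same protein.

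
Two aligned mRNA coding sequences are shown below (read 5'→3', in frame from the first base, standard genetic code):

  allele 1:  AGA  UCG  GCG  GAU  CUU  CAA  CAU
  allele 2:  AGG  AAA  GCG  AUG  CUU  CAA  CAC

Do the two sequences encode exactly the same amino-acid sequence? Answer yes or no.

no

Codon 1: AGA Arg / AGG Arg — synonymous.
Codon 2: UCG Ser / AAA Lys — nonsynonymous.
Codon 3: GCG Ala / GCG Ala — identical.
Codon 4: GAU Asp / AUG Met — nonsynonymous.
Codon 5: CUU Leu / CUU Leu — identical.
Codon 6: CAA Gln / CAA Gln — identical.
Codon 7: CAU His / CAC His — synonymous.
Nonsynonymous differences: 2 → different protein.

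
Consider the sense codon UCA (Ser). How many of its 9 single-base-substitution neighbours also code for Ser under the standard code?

3

Position 1: none → 0 synonymous.
Position 2: none → 0 synonymous.
Position 3: UCU, UCC, UCG → 3 synonymous.
Total: 0 + 0 + 3 = 3.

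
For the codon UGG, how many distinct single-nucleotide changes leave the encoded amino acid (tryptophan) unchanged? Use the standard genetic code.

0

Position 1: none → 0 synonymous.
Position 2: none → 0 synonymous.
Position 3: none → 0 synonymous.
Total: 0 + 0 + 0 = 0.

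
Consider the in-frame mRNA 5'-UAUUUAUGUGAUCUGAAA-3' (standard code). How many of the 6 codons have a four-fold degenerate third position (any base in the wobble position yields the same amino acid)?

Codon 1 UAU (Tyr): third position 2-fold.
Codon 2 UUA (Leu): third position 2-fold.
Codon 3 UGU (Cys): third position 2-fold.
Codon 4 GAU (Asp): third position 2-fold.
Codon 5 CUG (Leu): third position 4-fold.
Codon 6 AAA (Lys): third position 2-fold.
Four-fold degenerate third positions: 1.

1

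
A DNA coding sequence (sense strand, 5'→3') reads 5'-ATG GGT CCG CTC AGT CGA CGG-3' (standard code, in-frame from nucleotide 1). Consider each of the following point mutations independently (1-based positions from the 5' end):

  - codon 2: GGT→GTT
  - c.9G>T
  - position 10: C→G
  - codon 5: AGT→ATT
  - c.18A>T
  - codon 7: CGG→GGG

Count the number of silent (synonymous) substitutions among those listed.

2

Codon 2: GGT (Gly) → GTT (Val) — missense.
Codon 3: CCG (Pro) → CCT (Pro) — synonymous.
Codon 4: CTC (Leu) → GTC (Val) — missense.
Codon 5: AGT (Ser) → ATT (Ile) — missense.
Codon 6: CGA (Arg) → CGT (Arg) — synonymous.
Codon 7: CGG (Arg) → GGG (Gly) — missense.
Synonymous: 2 of 6.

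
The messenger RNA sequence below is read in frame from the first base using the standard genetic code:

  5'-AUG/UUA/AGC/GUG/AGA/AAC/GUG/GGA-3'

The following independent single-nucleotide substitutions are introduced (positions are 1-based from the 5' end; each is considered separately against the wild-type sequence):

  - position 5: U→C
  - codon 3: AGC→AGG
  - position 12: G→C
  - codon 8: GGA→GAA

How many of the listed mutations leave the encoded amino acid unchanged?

Codon 2: UUA (Leu) → UCA (Ser) — missense.
Codon 3: AGC (Ser) → AGG (Arg) — missense.
Codon 4: GUG (Val) → GUC (Val) — synonymous.
Codon 8: GGA (Gly) → GAA (Glu) — missense.
Synonymous: 1 of 4.

1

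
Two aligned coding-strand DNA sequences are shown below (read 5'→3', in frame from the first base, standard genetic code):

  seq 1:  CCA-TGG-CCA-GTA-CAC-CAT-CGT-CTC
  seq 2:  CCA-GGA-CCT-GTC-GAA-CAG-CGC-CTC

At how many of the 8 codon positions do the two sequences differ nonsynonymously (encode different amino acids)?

Codon 1: CCA Pro / CCA Pro — identical.
Codon 2: TGG Trp / GGA Gly — nonsynonymous.
Codon 3: CCA Pro / CCT Pro — synonymous.
Codon 4: GTA Val / GTC Val — synonymous.
Codon 5: CAC His / GAA Glu — nonsynonymous.
Codon 6: CAT His / CAG Gln — nonsynonymous.
Codon 7: CGT Arg / CGC Arg — synonymous.
Codon 8: CTC Leu / CTC Leu — identical.
Nonsynonymous differences: 3.

3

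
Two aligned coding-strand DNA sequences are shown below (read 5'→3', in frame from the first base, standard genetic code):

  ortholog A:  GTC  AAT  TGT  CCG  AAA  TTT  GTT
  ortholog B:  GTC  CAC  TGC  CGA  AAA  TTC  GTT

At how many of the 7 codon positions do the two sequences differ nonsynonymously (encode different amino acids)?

Codon 1: GTC Val / GTC Val — identical.
Codon 2: AAT Asn / CAC His — nonsynonymous.
Codon 3: TGT Cys / TGC Cys — synonymous.
Codon 4: CCG Pro / CGA Arg — nonsynonymous.
Codon 5: AAA Lys / AAA Lys — identical.
Codon 6: TTT Phe / TTC Phe — synonymous.
Codon 7: GTT Val / GTT Val — identical.
Nonsynonymous differences: 2.

2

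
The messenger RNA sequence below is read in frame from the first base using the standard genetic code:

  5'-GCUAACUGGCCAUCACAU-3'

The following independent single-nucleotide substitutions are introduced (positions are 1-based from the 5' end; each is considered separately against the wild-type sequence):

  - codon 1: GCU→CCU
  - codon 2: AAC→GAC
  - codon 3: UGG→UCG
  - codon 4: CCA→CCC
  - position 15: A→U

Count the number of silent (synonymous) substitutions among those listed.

Codon 1: GCU (Ala) → CCU (Pro) — missense.
Codon 2: AAC (Asn) → GAC (Asp) — missense.
Codon 3: UGG (Trp) → UCG (Ser) — missense.
Codon 4: CCA (Pro) → CCC (Pro) — synonymous.
Codon 5: UCA (Ser) → UCU (Ser) — synonymous.
Synonymous: 2 of 5.

2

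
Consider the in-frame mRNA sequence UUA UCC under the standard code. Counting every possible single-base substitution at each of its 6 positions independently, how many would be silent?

5

Codon 1 (UUA, Leu): 2 synonymous substitutions.
Codon 2 (UCC, Ser): 3 synonymous substitutions.
Total: 2 + 3 = 5.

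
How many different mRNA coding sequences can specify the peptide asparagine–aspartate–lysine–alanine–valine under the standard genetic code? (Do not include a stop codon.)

128

Asn: 2 codons.
Asp: 2 codons.
Lys: 2 codons.
Ala: 4 codons.
Val: 4 codons.
2 × 2 × 2 × 4 × 4 = 128.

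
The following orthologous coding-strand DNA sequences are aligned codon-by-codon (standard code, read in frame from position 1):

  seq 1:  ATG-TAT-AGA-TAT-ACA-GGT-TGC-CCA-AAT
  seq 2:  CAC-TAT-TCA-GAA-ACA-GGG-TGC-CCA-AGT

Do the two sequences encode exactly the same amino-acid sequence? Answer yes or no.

Codon 1: ATG Met / CAC His — nonsynonymous.
Codon 2: TAT Tyr / TAT Tyr — identical.
Codon 3: AGA Arg / TCA Ser — nonsynonymous.
Codon 4: TAT Tyr / GAA Glu — nonsynonymous.
Codon 5: ACA Thr / ACA Thr — identical.
Codon 6: GGT Gly / GGG Gly — synonymous.
Codon 7: TGC Cys / TGC Cys — identical.
Codon 8: CCA Pro / CCA Pro — identical.
Codon 9: AAT Asn / AGT Ser — nonsynonymous.
Nonsynonymous differences: 4 → different protein.

no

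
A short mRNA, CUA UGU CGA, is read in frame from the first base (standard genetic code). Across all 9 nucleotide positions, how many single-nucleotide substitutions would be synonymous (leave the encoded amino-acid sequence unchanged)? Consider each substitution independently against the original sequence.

9

Codon 1 (CUA, Leu): 4 synonymous substitutions.
Codon 2 (UGU, Cys): 1 synonymous substitution.
Codon 3 (CGA, Arg): 4 synonymous substitutions.
Total: 4 + 1 + 4 = 9.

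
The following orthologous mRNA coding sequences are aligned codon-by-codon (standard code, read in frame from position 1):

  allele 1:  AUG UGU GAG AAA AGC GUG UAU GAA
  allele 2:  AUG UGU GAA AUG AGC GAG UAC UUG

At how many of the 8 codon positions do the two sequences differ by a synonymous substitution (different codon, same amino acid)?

2

Codon 1: AUG Met / AUG Met — identical.
Codon 2: UGU Cys / UGU Cys — identical.
Codon 3: GAG Glu / GAA Glu — synonymous.
Codon 4: AAA Lys / AUG Met — nonsynonymous.
Codon 5: AGC Ser / AGC Ser — identical.
Codon 6: GUG Val / GAG Glu — nonsynonymous.
Codon 7: UAU Tyr / UAC Tyr — synonymous.
Codon 8: GAA Glu / UUG Leu — nonsynonymous.
Synonymous differences: 2.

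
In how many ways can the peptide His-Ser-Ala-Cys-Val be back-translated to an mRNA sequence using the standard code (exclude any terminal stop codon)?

384

His: 2 codons.
Ser: 6 codons.
Ala: 4 codons.
Cys: 2 codons.
Val: 4 codons.
2 × 6 × 4 × 2 × 4 = 384.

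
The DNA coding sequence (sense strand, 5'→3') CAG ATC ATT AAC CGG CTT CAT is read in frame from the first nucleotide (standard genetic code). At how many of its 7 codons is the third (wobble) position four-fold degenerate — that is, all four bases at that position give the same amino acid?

2

Codon 1 CAG (Gln): third position 2-fold.
Codon 2 ATC (Ile): third position 3-fold.
Codon 3 ATT (Ile): third position 3-fold.
Codon 4 AAC (Asn): third position 2-fold.
Codon 5 CGG (Arg): third position 4-fold.
Codon 6 CTT (Leu): third position 4-fold.
Codon 7 CAT (His): third position 2-fold.
Four-fold degenerate third positions: 2.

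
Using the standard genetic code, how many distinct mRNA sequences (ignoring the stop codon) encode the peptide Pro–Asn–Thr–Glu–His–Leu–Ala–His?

Pro: 4 codons.
Asn: 2 codons.
Thr: 4 codons.
Glu: 2 codons.
His: 2 codons.
Leu: 6 codons.
Ala: 4 codons.
His: 2 codons.
4 × 2 × 4 × 2 × 2 × 6 × 4 × 2 = 6144.

6144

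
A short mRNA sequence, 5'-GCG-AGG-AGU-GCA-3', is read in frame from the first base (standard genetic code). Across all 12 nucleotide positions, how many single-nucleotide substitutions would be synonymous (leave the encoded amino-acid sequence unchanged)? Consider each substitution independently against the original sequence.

9

Codon 1 (GCG, Ala): 3 synonymous substitutions.
Codon 2 (AGG, Arg): 2 synonymous substitutions.
Codon 3 (AGU, Ser): 1 synonymous substitution.
Codon 4 (GCA, Ala): 3 synonymous substitutions.
Total: 3 + 2 + 1 + 3 = 9.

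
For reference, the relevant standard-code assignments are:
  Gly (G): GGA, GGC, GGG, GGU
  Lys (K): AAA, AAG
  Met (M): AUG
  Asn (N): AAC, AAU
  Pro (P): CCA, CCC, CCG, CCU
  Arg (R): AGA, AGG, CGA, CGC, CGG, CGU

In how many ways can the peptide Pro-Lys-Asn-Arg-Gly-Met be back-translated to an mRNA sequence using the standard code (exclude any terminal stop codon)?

384

Pro: 4 codons.
Lys: 2 codons.
Asn: 2 codons.
Arg: 6 codons.
Gly: 4 codons.
Met: 1 codon.
4 × 2 × 2 × 6 × 4 × 1 = 384.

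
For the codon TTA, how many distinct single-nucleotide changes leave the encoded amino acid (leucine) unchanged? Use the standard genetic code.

Position 1: CTA → 1 synonymous.
Position 2: none → 0 synonymous.
Position 3: TTG → 1 synonymous.
Total: 1 + 0 + 1 = 2.

2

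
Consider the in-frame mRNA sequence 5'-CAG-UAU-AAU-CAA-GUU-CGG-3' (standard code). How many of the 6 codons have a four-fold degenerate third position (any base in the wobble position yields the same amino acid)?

2

Codon 1 CAG (Gln): third position 2-fold.
Codon 2 UAU (Tyr): third position 2-fold.
Codon 3 AAU (Asn): third position 2-fold.
Codon 4 CAA (Gln): third position 2-fold.
Codon 5 GUU (Val): third position 4-fold.
Codon 6 CGG (Arg): third position 4-fold.
Four-fold degenerate third positions: 2.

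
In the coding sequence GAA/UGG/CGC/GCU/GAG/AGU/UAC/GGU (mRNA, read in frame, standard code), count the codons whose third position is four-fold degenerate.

3

Codon 1 GAA (Glu): third position 2-fold.
Codon 2 UGG (Trp): third position 1-fold.
Codon 3 CGC (Arg): third position 4-fold.
Codon 4 GCU (Ala): third position 4-fold.
Codon 5 GAG (Glu): third position 2-fold.
Codon 6 AGU (Ser): third position 2-fold.
Codon 7 UAC (Tyr): third position 2-fold.
Codon 8 GGU (Gly): third position 4-fold.
Four-fold degenerate third positions: 3.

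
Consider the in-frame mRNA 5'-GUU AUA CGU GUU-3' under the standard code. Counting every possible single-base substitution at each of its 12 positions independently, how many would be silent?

Codon 1 (GUU, Val): 3 synonymous substitutions.
Codon 2 (AUA, Ile): 2 synonymous substitutions.
Codon 3 (CGU, Arg): 3 synonymous substitutions.
Codon 4 (GUU, Val): 3 synonymous substitutions.
Total: 3 + 2 + 3 + 3 = 11.

11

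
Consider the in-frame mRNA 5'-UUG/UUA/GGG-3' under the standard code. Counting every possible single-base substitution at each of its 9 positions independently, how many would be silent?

7

Codon 1 (UUG, Leu): 2 synonymous substitutions.
Codon 2 (UUA, Leu): 2 synonymous substitutions.
Codon 3 (GGG, Gly): 3 synonymous substitutions.
Total: 2 + 2 + 3 = 7.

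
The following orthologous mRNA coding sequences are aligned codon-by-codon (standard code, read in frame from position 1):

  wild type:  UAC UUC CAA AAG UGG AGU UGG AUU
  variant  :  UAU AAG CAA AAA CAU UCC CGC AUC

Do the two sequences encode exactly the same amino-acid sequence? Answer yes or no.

Codon 1: UAC Tyr / UAU Tyr — synonymous.
Codon 2: UUC Phe / AAG Lys — nonsynonymous.
Codon 3: CAA Gln / CAA Gln — identical.
Codon 4: AAG Lys / AAA Lys — synonymous.
Codon 5: UGG Trp / CAU His — nonsynonymous.
Codon 6: AGU Ser / UCC Ser — synonymous.
Codon 7: UGG Trp / CGC Arg — nonsynonymous.
Codon 8: AUU Ile / AUC Ile — synonymous.
Nonsynonymous differences: 3 → different protein.

no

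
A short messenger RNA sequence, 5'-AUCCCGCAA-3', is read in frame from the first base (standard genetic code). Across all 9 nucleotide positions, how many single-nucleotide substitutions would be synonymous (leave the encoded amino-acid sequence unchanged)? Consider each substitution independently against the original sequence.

6

Codon 1 (AUC, Ile): 2 synonymous substitutions.
Codon 2 (CCG, Pro): 3 synonymous substitutions.
Codon 3 (CAA, Gln): 1 synonymous substitution.
Total: 2 + 3 + 1 = 6.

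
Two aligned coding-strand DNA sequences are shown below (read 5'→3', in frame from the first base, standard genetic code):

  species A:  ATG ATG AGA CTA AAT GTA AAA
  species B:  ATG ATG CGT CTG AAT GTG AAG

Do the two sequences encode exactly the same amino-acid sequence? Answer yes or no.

yes

Codon 1: ATG Met / ATG Met — identical.
Codon 2: ATG Met / ATG Met — identical.
Codon 3: AGA Arg / CGT Arg — synonymous.
Codon 4: CTA Leu / CTG Leu — synonymous.
Codon 5: AAT Asn / AAT Asn — identical.
Codon 6: GTA Val / GTG Val — synonymous.
Codon 7: AAA Lys / AAG Lys — synonymous.
Nonsynonymous differences: 0 → same protein.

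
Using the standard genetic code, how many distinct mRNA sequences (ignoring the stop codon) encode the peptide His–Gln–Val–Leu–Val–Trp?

His: 2 codons.
Gln: 2 codons.
Val: 4 codons.
Leu: 6 codons.
Val: 4 codons.
Trp: 1 codon.
2 × 2 × 4 × 6 × 4 × 1 = 384.

384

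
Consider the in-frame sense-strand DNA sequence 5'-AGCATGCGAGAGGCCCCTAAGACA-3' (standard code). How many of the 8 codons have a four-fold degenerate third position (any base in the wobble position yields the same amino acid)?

Codon 1 AGC (Ser): third position 2-fold.
Codon 2 ATG (Met): third position 1-fold.
Codon 3 CGA (Arg): third position 4-fold.
Codon 4 GAG (Glu): third position 2-fold.
Codon 5 GCC (Ala): third position 4-fold.
Codon 6 CCT (Pro): third position 4-fold.
Codon 7 AAG (Lys): third position 2-fold.
Codon 8 ACA (Thr): third position 4-fold.
Four-fold degenerate third positions: 4.

4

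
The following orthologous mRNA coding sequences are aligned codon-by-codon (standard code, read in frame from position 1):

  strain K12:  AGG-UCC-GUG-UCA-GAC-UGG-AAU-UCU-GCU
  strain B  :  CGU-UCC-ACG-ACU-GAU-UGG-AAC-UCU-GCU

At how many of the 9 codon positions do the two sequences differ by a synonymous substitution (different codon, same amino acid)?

Codon 1: AGG Arg / CGU Arg — synonymous.
Codon 2: UCC Ser / UCC Ser — identical.
Codon 3: GUG Val / ACG Thr — nonsynonymous.
Codon 4: UCA Ser / ACU Thr — nonsynonymous.
Codon 5: GAC Asp / GAU Asp — synonymous.
Codon 6: UGG Trp / UGG Trp — identical.
Codon 7: AAU Asn / AAC Asn — synonymous.
Codon 8: UCU Ser / UCU Ser — identical.
Codon 9: GCU Ala / GCU Ala — identical.
Synonymous differences: 3.

3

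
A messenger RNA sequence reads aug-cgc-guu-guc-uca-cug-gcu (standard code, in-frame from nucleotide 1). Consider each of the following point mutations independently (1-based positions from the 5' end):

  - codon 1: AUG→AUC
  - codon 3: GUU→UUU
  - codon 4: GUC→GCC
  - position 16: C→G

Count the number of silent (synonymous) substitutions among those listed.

Codon 1: AUG (Met) → AUC (Ile) — missense.
Codon 3: GUU (Val) → UUU (Phe) — missense.
Codon 4: GUC (Val) → GCC (Ala) — missense.
Codon 6: CUG (Leu) → GUG (Val) — missense.
Synonymous: 0 of 4.

0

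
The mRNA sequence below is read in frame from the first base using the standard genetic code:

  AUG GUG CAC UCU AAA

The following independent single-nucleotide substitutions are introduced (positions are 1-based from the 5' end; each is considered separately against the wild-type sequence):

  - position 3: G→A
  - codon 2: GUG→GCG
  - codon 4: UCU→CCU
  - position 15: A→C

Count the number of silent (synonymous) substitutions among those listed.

Codon 1: AUG (Met) → AUA (Ile) — missense.
Codon 2: GUG (Val) → GCG (Ala) — missense.
Codon 4: UCU (Ser) → CCU (Pro) — missense.
Codon 5: AAA (Lys) → AAC (Asn) — missense.
Synonymous: 0 of 4.

0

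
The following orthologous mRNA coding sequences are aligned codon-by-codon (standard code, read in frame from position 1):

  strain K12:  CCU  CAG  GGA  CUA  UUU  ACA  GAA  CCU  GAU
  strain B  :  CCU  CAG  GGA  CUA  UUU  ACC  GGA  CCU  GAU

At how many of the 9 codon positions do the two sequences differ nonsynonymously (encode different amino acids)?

1

Codon 1: CCU Pro / CCU Pro — identical.
Codon 2: CAG Gln / CAG Gln — identical.
Codon 3: GGA Gly / GGA Gly — identical.
Codon 4: CUA Leu / CUA Leu — identical.
Codon 5: UUU Phe / UUU Phe — identical.
Codon 6: ACA Thr / ACC Thr — synonymous.
Codon 7: GAA Glu / GGA Gly — nonsynonymous.
Codon 8: CCU Pro / CCU Pro — identical.
Codon 9: GAU Asp / GAU Asp — identical.
Nonsynonymous differences: 1.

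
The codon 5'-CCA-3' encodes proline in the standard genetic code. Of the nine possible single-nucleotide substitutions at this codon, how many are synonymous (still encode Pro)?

3

Position 1: none → 0 synonymous.
Position 2: none → 0 synonymous.
Position 3: CCU, CCC, CCG → 3 synonymous.
Total: 0 + 0 + 3 = 3.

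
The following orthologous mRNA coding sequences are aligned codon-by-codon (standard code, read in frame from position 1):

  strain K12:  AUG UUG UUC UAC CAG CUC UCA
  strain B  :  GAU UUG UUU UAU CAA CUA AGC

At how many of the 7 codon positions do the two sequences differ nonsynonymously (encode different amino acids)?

Codon 1: AUG Met / GAU Asp — nonsynonymous.
Codon 2: UUG Leu / UUG Leu — identical.
Codon 3: UUC Phe / UUU Phe — synonymous.
Codon 4: UAC Tyr / UAU Tyr — synonymous.
Codon 5: CAG Gln / CAA Gln — synonymous.
Codon 6: CUC Leu / CUA Leu — synonymous.
Codon 7: UCA Ser / AGC Ser — synonymous.
Nonsynonymous differences: 1.

1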